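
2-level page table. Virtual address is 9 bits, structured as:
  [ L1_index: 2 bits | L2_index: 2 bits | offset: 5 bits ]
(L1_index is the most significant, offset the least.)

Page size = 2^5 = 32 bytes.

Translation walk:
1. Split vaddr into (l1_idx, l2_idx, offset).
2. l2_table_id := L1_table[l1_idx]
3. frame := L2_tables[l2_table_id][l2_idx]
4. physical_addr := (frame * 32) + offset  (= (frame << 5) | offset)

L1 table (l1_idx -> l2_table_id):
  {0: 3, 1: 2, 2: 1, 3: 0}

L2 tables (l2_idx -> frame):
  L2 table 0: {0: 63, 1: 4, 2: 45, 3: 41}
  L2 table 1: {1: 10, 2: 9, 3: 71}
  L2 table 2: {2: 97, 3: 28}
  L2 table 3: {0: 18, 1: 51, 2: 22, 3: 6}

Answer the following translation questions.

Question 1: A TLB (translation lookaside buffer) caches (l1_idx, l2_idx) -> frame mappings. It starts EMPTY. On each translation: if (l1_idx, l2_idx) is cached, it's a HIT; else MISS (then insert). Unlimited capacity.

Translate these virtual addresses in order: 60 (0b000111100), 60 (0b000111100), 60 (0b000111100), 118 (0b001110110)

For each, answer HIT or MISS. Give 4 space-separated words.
vaddr=60: (0,1) not in TLB -> MISS, insert
vaddr=60: (0,1) in TLB -> HIT
vaddr=60: (0,1) in TLB -> HIT
vaddr=118: (0,3) not in TLB -> MISS, insert

Answer: MISS HIT HIT MISS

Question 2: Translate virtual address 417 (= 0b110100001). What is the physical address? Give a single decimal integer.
Answer: 129

Derivation:
vaddr = 417 = 0b110100001
Split: l1_idx=3, l2_idx=1, offset=1
L1[3] = 0
L2[0][1] = 4
paddr = 4 * 32 + 1 = 129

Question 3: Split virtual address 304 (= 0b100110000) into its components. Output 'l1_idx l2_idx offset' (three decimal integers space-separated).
Answer: 2 1 16

Derivation:
vaddr = 304 = 0b100110000
  top 2 bits -> l1_idx = 2
  next 2 bits -> l2_idx = 1
  bottom 5 bits -> offset = 16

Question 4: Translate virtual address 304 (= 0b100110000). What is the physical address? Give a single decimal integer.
vaddr = 304 = 0b100110000
Split: l1_idx=2, l2_idx=1, offset=16
L1[2] = 1
L2[1][1] = 10
paddr = 10 * 32 + 16 = 336

Answer: 336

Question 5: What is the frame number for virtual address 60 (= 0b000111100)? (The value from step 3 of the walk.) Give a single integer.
vaddr = 60: l1_idx=0, l2_idx=1
L1[0] = 3; L2[3][1] = 51

Answer: 51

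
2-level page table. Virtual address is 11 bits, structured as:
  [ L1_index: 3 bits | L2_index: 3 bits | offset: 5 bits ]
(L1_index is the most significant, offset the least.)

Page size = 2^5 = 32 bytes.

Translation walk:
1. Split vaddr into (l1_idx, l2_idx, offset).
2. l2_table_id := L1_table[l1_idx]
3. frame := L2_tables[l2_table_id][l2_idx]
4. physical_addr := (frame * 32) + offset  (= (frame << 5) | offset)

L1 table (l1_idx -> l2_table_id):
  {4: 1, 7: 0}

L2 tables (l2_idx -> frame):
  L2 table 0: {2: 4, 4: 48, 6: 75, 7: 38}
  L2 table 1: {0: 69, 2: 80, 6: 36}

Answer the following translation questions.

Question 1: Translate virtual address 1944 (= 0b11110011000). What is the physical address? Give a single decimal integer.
vaddr = 1944 = 0b11110011000
Split: l1_idx=7, l2_idx=4, offset=24
L1[7] = 0
L2[0][4] = 48
paddr = 48 * 32 + 24 = 1560

Answer: 1560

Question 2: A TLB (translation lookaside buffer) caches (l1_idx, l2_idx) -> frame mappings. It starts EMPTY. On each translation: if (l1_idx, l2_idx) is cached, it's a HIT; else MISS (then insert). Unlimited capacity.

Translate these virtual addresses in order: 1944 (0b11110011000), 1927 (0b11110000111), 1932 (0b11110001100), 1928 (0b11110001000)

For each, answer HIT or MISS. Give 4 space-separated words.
vaddr=1944: (7,4) not in TLB -> MISS, insert
vaddr=1927: (7,4) in TLB -> HIT
vaddr=1932: (7,4) in TLB -> HIT
vaddr=1928: (7,4) in TLB -> HIT

Answer: MISS HIT HIT HIT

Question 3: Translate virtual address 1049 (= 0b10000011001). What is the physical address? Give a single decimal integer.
Answer: 2233

Derivation:
vaddr = 1049 = 0b10000011001
Split: l1_idx=4, l2_idx=0, offset=25
L1[4] = 1
L2[1][0] = 69
paddr = 69 * 32 + 25 = 2233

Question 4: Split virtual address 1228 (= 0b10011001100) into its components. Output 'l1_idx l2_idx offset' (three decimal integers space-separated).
vaddr = 1228 = 0b10011001100
  top 3 bits -> l1_idx = 4
  next 3 bits -> l2_idx = 6
  bottom 5 bits -> offset = 12

Answer: 4 6 12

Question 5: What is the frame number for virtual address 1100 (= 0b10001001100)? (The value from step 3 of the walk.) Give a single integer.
Answer: 80

Derivation:
vaddr = 1100: l1_idx=4, l2_idx=2
L1[4] = 1; L2[1][2] = 80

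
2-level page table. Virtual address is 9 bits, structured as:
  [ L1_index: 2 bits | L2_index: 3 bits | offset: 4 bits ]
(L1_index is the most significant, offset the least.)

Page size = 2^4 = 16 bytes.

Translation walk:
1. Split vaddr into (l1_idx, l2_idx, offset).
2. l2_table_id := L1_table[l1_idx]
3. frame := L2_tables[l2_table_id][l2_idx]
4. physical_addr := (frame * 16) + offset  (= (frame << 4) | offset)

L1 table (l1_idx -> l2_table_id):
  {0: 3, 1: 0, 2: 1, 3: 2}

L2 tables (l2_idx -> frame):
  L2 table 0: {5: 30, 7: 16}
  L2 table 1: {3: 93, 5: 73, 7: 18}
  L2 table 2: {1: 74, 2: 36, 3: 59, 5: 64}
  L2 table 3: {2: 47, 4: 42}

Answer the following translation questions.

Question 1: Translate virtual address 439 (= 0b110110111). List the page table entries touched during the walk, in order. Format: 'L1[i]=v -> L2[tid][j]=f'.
Answer: L1[3]=2 -> L2[2][3]=59

Derivation:
vaddr = 439 = 0b110110111
Split: l1_idx=3, l2_idx=3, offset=7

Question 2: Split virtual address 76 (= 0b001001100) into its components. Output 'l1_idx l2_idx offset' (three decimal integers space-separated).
vaddr = 76 = 0b001001100
  top 2 bits -> l1_idx = 0
  next 3 bits -> l2_idx = 4
  bottom 4 bits -> offset = 12

Answer: 0 4 12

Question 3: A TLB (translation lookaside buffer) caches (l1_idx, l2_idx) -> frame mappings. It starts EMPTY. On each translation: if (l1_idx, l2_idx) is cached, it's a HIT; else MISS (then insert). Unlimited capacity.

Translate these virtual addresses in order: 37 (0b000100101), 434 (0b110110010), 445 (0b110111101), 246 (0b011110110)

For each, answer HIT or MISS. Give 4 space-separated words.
vaddr=37: (0,2) not in TLB -> MISS, insert
vaddr=434: (3,3) not in TLB -> MISS, insert
vaddr=445: (3,3) in TLB -> HIT
vaddr=246: (1,7) not in TLB -> MISS, insert

Answer: MISS MISS HIT MISS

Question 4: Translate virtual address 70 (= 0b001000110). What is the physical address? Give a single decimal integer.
vaddr = 70 = 0b001000110
Split: l1_idx=0, l2_idx=4, offset=6
L1[0] = 3
L2[3][4] = 42
paddr = 42 * 16 + 6 = 678

Answer: 678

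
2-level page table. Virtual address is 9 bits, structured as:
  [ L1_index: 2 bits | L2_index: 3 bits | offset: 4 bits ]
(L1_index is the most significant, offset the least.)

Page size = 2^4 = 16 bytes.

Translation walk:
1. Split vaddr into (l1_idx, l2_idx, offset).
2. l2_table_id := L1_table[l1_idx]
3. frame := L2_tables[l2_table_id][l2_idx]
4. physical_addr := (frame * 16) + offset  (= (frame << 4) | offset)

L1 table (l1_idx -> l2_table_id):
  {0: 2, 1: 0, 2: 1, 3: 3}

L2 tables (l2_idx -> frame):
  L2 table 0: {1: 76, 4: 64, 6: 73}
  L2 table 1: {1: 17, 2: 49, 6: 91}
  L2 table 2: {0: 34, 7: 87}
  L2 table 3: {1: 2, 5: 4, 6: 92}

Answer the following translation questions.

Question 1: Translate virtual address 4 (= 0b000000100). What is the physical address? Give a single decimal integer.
Answer: 548

Derivation:
vaddr = 4 = 0b000000100
Split: l1_idx=0, l2_idx=0, offset=4
L1[0] = 2
L2[2][0] = 34
paddr = 34 * 16 + 4 = 548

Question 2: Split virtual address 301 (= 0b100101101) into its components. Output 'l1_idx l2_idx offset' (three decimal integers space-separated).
Answer: 2 2 13

Derivation:
vaddr = 301 = 0b100101101
  top 2 bits -> l1_idx = 2
  next 3 bits -> l2_idx = 2
  bottom 4 bits -> offset = 13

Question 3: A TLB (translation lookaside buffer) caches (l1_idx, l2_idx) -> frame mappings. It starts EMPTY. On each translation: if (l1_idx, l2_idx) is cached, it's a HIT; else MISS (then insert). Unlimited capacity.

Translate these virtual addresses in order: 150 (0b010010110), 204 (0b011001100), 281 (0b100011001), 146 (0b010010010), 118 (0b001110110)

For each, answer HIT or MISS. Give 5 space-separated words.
vaddr=150: (1,1) not in TLB -> MISS, insert
vaddr=204: (1,4) not in TLB -> MISS, insert
vaddr=281: (2,1) not in TLB -> MISS, insert
vaddr=146: (1,1) in TLB -> HIT
vaddr=118: (0,7) not in TLB -> MISS, insert

Answer: MISS MISS MISS HIT MISS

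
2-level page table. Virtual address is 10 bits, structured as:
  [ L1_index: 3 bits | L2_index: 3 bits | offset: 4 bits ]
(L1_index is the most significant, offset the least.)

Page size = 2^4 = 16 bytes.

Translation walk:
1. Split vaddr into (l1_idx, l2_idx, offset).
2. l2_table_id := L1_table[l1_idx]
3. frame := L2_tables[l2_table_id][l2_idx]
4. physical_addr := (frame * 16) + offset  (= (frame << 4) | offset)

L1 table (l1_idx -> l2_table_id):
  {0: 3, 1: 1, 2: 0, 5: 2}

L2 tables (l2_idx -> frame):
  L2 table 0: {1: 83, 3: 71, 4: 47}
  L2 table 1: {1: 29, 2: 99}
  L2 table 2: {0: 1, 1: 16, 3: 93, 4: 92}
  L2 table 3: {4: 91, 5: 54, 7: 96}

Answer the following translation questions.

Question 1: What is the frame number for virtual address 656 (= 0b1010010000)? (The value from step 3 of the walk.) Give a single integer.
vaddr = 656: l1_idx=5, l2_idx=1
L1[5] = 2; L2[2][1] = 16

Answer: 16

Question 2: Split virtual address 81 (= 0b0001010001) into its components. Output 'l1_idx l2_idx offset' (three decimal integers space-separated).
Answer: 0 5 1

Derivation:
vaddr = 81 = 0b0001010001
  top 3 bits -> l1_idx = 0
  next 3 bits -> l2_idx = 5
  bottom 4 bits -> offset = 1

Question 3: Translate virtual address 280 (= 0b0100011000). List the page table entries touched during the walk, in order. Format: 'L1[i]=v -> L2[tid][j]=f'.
vaddr = 280 = 0b0100011000
Split: l1_idx=2, l2_idx=1, offset=8

Answer: L1[2]=0 -> L2[0][1]=83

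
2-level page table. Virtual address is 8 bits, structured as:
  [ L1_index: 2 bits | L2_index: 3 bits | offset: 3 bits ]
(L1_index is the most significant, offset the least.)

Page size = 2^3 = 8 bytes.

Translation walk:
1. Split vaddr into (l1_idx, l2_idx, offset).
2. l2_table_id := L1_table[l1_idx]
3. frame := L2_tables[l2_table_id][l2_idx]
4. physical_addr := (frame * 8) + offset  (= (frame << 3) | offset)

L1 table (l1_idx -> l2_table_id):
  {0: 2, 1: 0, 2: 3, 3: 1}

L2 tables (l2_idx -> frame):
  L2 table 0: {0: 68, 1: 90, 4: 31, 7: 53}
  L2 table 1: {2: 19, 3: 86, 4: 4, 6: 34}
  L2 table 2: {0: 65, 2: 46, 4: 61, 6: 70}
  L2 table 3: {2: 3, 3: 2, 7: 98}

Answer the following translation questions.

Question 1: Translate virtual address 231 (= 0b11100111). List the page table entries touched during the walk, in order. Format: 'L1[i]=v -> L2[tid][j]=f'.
vaddr = 231 = 0b11100111
Split: l1_idx=3, l2_idx=4, offset=7

Answer: L1[3]=1 -> L2[1][4]=4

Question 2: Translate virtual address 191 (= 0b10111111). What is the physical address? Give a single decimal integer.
vaddr = 191 = 0b10111111
Split: l1_idx=2, l2_idx=7, offset=7
L1[2] = 3
L2[3][7] = 98
paddr = 98 * 8 + 7 = 791

Answer: 791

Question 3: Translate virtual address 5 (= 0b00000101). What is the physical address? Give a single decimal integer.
Answer: 525

Derivation:
vaddr = 5 = 0b00000101
Split: l1_idx=0, l2_idx=0, offset=5
L1[0] = 2
L2[2][0] = 65
paddr = 65 * 8 + 5 = 525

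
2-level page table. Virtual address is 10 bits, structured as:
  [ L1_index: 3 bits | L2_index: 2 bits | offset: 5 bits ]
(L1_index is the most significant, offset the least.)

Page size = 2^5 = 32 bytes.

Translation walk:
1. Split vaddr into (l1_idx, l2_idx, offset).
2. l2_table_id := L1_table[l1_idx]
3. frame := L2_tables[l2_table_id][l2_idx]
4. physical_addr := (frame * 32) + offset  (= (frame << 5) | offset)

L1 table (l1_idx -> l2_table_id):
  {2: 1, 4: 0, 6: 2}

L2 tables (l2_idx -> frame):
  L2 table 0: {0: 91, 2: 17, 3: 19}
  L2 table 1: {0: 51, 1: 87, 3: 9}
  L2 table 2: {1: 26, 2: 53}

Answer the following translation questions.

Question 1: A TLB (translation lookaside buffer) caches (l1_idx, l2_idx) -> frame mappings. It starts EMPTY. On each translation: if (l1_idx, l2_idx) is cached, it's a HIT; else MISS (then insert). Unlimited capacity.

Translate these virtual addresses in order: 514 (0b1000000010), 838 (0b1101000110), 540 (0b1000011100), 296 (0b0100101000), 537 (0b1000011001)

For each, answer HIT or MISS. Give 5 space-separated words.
Answer: MISS MISS HIT MISS HIT

Derivation:
vaddr=514: (4,0) not in TLB -> MISS, insert
vaddr=838: (6,2) not in TLB -> MISS, insert
vaddr=540: (4,0) in TLB -> HIT
vaddr=296: (2,1) not in TLB -> MISS, insert
vaddr=537: (4,0) in TLB -> HIT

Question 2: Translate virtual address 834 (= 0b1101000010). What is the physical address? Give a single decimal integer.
Answer: 1698

Derivation:
vaddr = 834 = 0b1101000010
Split: l1_idx=6, l2_idx=2, offset=2
L1[6] = 2
L2[2][2] = 53
paddr = 53 * 32 + 2 = 1698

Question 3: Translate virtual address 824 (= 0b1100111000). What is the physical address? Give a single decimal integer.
vaddr = 824 = 0b1100111000
Split: l1_idx=6, l2_idx=1, offset=24
L1[6] = 2
L2[2][1] = 26
paddr = 26 * 32 + 24 = 856

Answer: 856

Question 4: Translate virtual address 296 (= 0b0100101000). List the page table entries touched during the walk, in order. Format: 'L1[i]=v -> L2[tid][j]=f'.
Answer: L1[2]=1 -> L2[1][1]=87

Derivation:
vaddr = 296 = 0b0100101000
Split: l1_idx=2, l2_idx=1, offset=8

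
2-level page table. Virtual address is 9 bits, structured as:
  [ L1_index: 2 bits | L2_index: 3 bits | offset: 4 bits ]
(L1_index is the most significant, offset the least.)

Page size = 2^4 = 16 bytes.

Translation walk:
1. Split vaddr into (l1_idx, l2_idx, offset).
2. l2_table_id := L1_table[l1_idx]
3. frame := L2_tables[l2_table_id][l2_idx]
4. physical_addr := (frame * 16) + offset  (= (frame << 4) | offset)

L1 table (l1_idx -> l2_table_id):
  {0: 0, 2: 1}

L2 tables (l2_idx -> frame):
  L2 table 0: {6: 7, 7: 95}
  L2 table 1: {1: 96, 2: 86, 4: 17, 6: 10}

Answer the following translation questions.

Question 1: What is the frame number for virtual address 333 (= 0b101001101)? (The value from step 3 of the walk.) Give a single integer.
Answer: 17

Derivation:
vaddr = 333: l1_idx=2, l2_idx=4
L1[2] = 1; L2[1][4] = 17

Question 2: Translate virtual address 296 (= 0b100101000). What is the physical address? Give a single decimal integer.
Answer: 1384

Derivation:
vaddr = 296 = 0b100101000
Split: l1_idx=2, l2_idx=2, offset=8
L1[2] = 1
L2[1][2] = 86
paddr = 86 * 16 + 8 = 1384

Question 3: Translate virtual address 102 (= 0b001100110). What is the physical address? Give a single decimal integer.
Answer: 118

Derivation:
vaddr = 102 = 0b001100110
Split: l1_idx=0, l2_idx=6, offset=6
L1[0] = 0
L2[0][6] = 7
paddr = 7 * 16 + 6 = 118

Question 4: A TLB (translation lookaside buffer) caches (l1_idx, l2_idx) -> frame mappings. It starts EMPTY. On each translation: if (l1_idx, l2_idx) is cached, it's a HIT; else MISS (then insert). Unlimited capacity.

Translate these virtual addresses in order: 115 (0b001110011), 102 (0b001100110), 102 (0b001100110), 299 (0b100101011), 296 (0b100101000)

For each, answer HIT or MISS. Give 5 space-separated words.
vaddr=115: (0,7) not in TLB -> MISS, insert
vaddr=102: (0,6) not in TLB -> MISS, insert
vaddr=102: (0,6) in TLB -> HIT
vaddr=299: (2,2) not in TLB -> MISS, insert
vaddr=296: (2,2) in TLB -> HIT

Answer: MISS MISS HIT MISS HIT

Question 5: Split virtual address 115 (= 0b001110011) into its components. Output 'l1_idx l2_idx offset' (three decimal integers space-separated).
Answer: 0 7 3

Derivation:
vaddr = 115 = 0b001110011
  top 2 bits -> l1_idx = 0
  next 3 bits -> l2_idx = 7
  bottom 4 bits -> offset = 3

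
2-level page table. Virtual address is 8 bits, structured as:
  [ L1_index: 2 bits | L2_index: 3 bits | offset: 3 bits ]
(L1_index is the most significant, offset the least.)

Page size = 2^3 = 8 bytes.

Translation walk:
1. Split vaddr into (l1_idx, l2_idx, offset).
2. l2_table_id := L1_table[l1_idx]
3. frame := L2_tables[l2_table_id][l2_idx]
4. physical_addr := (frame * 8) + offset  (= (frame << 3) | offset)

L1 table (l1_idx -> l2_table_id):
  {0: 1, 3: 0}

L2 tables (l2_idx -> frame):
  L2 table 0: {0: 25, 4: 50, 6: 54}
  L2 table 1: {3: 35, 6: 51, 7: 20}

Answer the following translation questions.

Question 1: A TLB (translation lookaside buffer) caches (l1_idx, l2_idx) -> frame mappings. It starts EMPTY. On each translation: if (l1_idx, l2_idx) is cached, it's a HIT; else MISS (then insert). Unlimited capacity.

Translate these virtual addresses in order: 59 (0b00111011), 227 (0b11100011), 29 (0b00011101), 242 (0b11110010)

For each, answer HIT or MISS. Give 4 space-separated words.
vaddr=59: (0,7) not in TLB -> MISS, insert
vaddr=227: (3,4) not in TLB -> MISS, insert
vaddr=29: (0,3) not in TLB -> MISS, insert
vaddr=242: (3,6) not in TLB -> MISS, insert

Answer: MISS MISS MISS MISS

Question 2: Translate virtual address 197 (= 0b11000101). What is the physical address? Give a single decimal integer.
Answer: 205

Derivation:
vaddr = 197 = 0b11000101
Split: l1_idx=3, l2_idx=0, offset=5
L1[3] = 0
L2[0][0] = 25
paddr = 25 * 8 + 5 = 205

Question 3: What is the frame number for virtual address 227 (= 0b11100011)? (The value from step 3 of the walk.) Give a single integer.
vaddr = 227: l1_idx=3, l2_idx=4
L1[3] = 0; L2[0][4] = 50

Answer: 50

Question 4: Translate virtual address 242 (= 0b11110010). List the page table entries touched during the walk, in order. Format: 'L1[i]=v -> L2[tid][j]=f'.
Answer: L1[3]=0 -> L2[0][6]=54

Derivation:
vaddr = 242 = 0b11110010
Split: l1_idx=3, l2_idx=6, offset=2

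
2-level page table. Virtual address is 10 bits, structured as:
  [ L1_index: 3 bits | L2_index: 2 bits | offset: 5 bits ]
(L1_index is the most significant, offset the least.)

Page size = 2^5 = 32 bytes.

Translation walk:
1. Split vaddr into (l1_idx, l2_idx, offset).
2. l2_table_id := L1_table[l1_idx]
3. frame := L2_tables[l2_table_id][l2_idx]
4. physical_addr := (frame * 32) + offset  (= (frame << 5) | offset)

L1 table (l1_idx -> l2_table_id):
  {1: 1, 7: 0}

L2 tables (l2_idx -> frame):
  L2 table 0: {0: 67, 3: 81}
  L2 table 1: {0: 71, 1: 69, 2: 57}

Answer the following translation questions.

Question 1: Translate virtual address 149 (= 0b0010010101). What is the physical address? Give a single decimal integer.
vaddr = 149 = 0b0010010101
Split: l1_idx=1, l2_idx=0, offset=21
L1[1] = 1
L2[1][0] = 71
paddr = 71 * 32 + 21 = 2293

Answer: 2293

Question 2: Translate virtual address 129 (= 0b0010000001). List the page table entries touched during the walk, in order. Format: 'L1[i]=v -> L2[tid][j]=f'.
vaddr = 129 = 0b0010000001
Split: l1_idx=1, l2_idx=0, offset=1

Answer: L1[1]=1 -> L2[1][0]=71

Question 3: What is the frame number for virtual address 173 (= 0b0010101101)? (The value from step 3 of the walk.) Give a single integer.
vaddr = 173: l1_idx=1, l2_idx=1
L1[1] = 1; L2[1][1] = 69

Answer: 69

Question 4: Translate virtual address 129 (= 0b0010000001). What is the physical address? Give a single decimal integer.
Answer: 2273

Derivation:
vaddr = 129 = 0b0010000001
Split: l1_idx=1, l2_idx=0, offset=1
L1[1] = 1
L2[1][0] = 71
paddr = 71 * 32 + 1 = 2273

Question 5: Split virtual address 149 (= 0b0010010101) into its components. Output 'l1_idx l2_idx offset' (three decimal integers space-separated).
Answer: 1 0 21

Derivation:
vaddr = 149 = 0b0010010101
  top 3 bits -> l1_idx = 1
  next 2 bits -> l2_idx = 0
  bottom 5 bits -> offset = 21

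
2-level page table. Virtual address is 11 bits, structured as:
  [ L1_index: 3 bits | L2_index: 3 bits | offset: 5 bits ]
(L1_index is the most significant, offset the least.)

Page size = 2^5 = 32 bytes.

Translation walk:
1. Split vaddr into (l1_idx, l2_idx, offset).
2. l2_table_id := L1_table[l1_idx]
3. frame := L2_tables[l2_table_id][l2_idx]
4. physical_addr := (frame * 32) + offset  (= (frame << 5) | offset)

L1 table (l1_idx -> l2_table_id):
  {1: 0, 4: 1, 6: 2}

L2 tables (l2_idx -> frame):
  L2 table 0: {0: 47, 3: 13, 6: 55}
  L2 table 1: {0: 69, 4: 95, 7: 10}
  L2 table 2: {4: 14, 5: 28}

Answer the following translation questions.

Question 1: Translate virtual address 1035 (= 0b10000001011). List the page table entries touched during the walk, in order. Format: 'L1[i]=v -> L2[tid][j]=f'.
vaddr = 1035 = 0b10000001011
Split: l1_idx=4, l2_idx=0, offset=11

Answer: L1[4]=1 -> L2[1][0]=69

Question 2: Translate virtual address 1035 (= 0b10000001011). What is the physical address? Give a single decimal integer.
vaddr = 1035 = 0b10000001011
Split: l1_idx=4, l2_idx=0, offset=11
L1[4] = 1
L2[1][0] = 69
paddr = 69 * 32 + 11 = 2219

Answer: 2219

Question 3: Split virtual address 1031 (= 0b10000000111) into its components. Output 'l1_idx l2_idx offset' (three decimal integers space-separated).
Answer: 4 0 7

Derivation:
vaddr = 1031 = 0b10000000111
  top 3 bits -> l1_idx = 4
  next 3 bits -> l2_idx = 0
  bottom 5 bits -> offset = 7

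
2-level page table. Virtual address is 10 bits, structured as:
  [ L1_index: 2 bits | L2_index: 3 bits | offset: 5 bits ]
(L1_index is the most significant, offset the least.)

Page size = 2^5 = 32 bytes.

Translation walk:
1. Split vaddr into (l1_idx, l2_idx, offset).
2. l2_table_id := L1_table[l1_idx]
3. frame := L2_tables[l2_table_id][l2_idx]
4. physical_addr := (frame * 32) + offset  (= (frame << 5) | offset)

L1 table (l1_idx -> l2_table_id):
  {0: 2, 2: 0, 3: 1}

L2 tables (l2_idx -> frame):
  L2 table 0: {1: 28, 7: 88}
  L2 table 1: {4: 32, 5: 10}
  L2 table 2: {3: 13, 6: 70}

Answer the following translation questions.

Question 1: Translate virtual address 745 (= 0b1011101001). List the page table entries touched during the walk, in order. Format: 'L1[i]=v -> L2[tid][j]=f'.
vaddr = 745 = 0b1011101001
Split: l1_idx=2, l2_idx=7, offset=9

Answer: L1[2]=0 -> L2[0][7]=88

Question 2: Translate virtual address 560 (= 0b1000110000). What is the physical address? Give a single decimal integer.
Answer: 912

Derivation:
vaddr = 560 = 0b1000110000
Split: l1_idx=2, l2_idx=1, offset=16
L1[2] = 0
L2[0][1] = 28
paddr = 28 * 32 + 16 = 912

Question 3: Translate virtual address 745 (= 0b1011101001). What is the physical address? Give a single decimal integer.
Answer: 2825

Derivation:
vaddr = 745 = 0b1011101001
Split: l1_idx=2, l2_idx=7, offset=9
L1[2] = 0
L2[0][7] = 88
paddr = 88 * 32 + 9 = 2825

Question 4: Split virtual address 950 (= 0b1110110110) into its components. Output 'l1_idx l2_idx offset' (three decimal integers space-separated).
Answer: 3 5 22

Derivation:
vaddr = 950 = 0b1110110110
  top 2 bits -> l1_idx = 3
  next 3 bits -> l2_idx = 5
  bottom 5 bits -> offset = 22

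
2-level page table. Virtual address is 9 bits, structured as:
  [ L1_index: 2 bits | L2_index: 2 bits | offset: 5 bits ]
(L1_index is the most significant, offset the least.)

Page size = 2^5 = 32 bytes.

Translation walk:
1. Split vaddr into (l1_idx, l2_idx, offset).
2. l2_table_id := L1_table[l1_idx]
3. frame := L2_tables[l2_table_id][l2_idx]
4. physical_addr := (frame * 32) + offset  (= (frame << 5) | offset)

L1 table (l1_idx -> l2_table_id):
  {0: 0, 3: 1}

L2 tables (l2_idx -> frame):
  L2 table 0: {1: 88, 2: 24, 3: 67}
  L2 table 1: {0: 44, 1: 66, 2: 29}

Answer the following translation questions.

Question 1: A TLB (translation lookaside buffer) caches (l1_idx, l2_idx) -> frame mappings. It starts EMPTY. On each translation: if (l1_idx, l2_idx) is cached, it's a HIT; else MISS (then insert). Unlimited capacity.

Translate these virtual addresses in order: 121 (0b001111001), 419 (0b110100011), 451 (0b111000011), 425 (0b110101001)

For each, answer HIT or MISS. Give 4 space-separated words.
Answer: MISS MISS MISS HIT

Derivation:
vaddr=121: (0,3) not in TLB -> MISS, insert
vaddr=419: (3,1) not in TLB -> MISS, insert
vaddr=451: (3,2) not in TLB -> MISS, insert
vaddr=425: (3,1) in TLB -> HIT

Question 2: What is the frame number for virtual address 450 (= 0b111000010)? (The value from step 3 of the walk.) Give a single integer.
vaddr = 450: l1_idx=3, l2_idx=2
L1[3] = 1; L2[1][2] = 29

Answer: 29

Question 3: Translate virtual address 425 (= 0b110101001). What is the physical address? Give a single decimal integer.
Answer: 2121

Derivation:
vaddr = 425 = 0b110101001
Split: l1_idx=3, l2_idx=1, offset=9
L1[3] = 1
L2[1][1] = 66
paddr = 66 * 32 + 9 = 2121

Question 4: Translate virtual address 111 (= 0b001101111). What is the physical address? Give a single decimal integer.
vaddr = 111 = 0b001101111
Split: l1_idx=0, l2_idx=3, offset=15
L1[0] = 0
L2[0][3] = 67
paddr = 67 * 32 + 15 = 2159

Answer: 2159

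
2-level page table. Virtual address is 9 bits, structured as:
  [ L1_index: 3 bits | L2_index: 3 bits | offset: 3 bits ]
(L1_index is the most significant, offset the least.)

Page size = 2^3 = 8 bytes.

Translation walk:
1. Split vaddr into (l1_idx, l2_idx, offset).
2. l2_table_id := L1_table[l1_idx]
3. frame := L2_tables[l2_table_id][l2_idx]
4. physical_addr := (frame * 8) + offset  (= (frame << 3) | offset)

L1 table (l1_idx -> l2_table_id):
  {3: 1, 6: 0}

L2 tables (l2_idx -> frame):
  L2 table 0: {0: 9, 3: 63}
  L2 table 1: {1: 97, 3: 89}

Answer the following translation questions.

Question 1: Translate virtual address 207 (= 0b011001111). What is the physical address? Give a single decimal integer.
Answer: 783

Derivation:
vaddr = 207 = 0b011001111
Split: l1_idx=3, l2_idx=1, offset=7
L1[3] = 1
L2[1][1] = 97
paddr = 97 * 8 + 7 = 783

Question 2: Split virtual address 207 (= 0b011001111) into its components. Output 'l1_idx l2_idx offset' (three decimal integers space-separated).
vaddr = 207 = 0b011001111
  top 3 bits -> l1_idx = 3
  next 3 bits -> l2_idx = 1
  bottom 3 bits -> offset = 7

Answer: 3 1 7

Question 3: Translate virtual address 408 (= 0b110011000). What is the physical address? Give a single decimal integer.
Answer: 504

Derivation:
vaddr = 408 = 0b110011000
Split: l1_idx=6, l2_idx=3, offset=0
L1[6] = 0
L2[0][3] = 63
paddr = 63 * 8 + 0 = 504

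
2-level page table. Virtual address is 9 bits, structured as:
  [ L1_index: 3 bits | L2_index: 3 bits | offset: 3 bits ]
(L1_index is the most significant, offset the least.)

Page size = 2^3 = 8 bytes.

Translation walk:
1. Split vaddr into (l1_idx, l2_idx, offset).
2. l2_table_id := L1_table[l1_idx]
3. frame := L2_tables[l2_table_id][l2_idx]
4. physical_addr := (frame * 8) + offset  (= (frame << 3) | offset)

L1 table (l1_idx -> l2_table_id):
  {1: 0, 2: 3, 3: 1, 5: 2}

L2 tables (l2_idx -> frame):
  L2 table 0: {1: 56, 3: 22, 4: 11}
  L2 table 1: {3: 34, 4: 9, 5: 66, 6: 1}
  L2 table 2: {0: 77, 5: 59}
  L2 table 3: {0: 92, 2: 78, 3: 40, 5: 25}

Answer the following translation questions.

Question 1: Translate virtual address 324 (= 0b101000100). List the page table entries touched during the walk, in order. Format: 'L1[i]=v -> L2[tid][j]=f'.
Answer: L1[5]=2 -> L2[2][0]=77

Derivation:
vaddr = 324 = 0b101000100
Split: l1_idx=5, l2_idx=0, offset=4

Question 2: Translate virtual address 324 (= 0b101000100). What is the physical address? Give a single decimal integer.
Answer: 620

Derivation:
vaddr = 324 = 0b101000100
Split: l1_idx=5, l2_idx=0, offset=4
L1[5] = 2
L2[2][0] = 77
paddr = 77 * 8 + 4 = 620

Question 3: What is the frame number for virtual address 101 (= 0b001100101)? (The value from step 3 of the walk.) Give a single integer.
vaddr = 101: l1_idx=1, l2_idx=4
L1[1] = 0; L2[0][4] = 11

Answer: 11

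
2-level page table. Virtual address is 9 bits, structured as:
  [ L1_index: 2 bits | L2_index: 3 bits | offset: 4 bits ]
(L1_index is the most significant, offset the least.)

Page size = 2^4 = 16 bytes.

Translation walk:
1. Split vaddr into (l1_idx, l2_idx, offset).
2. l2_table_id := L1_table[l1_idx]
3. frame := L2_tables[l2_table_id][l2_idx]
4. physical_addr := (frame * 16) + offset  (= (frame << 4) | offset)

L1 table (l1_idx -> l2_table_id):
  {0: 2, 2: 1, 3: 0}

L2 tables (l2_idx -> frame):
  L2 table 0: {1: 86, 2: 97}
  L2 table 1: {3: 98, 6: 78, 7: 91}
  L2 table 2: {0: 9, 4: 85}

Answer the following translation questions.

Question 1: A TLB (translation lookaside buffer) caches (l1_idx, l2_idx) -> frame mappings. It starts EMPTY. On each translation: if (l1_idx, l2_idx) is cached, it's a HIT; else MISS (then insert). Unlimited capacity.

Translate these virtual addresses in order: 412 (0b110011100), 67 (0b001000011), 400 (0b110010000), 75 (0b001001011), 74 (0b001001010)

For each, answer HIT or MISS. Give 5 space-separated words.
vaddr=412: (3,1) not in TLB -> MISS, insert
vaddr=67: (0,4) not in TLB -> MISS, insert
vaddr=400: (3,1) in TLB -> HIT
vaddr=75: (0,4) in TLB -> HIT
vaddr=74: (0,4) in TLB -> HIT

Answer: MISS MISS HIT HIT HIT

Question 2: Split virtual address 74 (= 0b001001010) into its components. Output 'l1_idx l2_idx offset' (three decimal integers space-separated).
vaddr = 74 = 0b001001010
  top 2 bits -> l1_idx = 0
  next 3 bits -> l2_idx = 4
  bottom 4 bits -> offset = 10

Answer: 0 4 10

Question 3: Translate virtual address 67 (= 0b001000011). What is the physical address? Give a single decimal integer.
vaddr = 67 = 0b001000011
Split: l1_idx=0, l2_idx=4, offset=3
L1[0] = 2
L2[2][4] = 85
paddr = 85 * 16 + 3 = 1363

Answer: 1363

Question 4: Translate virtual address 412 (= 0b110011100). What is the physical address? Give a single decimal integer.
vaddr = 412 = 0b110011100
Split: l1_idx=3, l2_idx=1, offset=12
L1[3] = 0
L2[0][1] = 86
paddr = 86 * 16 + 12 = 1388

Answer: 1388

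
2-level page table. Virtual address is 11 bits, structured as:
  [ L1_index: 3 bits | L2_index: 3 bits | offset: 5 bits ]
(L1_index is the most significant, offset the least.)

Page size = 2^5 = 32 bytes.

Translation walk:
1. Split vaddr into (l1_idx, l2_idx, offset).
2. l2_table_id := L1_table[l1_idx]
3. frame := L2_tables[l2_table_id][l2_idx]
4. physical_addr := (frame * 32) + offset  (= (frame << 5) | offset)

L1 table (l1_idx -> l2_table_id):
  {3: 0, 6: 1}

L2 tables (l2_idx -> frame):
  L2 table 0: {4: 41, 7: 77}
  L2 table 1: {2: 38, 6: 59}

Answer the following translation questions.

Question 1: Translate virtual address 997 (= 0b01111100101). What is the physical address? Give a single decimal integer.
Answer: 2469

Derivation:
vaddr = 997 = 0b01111100101
Split: l1_idx=3, l2_idx=7, offset=5
L1[3] = 0
L2[0][7] = 77
paddr = 77 * 32 + 5 = 2469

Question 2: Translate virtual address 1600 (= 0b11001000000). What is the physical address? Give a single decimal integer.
Answer: 1216

Derivation:
vaddr = 1600 = 0b11001000000
Split: l1_idx=6, l2_idx=2, offset=0
L1[6] = 1
L2[1][2] = 38
paddr = 38 * 32 + 0 = 1216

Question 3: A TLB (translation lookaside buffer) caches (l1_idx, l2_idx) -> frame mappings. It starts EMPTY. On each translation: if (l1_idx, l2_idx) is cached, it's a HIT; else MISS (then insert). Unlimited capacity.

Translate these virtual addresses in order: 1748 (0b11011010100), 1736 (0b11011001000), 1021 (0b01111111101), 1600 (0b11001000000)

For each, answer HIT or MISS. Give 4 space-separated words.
Answer: MISS HIT MISS MISS

Derivation:
vaddr=1748: (6,6) not in TLB -> MISS, insert
vaddr=1736: (6,6) in TLB -> HIT
vaddr=1021: (3,7) not in TLB -> MISS, insert
vaddr=1600: (6,2) not in TLB -> MISS, insert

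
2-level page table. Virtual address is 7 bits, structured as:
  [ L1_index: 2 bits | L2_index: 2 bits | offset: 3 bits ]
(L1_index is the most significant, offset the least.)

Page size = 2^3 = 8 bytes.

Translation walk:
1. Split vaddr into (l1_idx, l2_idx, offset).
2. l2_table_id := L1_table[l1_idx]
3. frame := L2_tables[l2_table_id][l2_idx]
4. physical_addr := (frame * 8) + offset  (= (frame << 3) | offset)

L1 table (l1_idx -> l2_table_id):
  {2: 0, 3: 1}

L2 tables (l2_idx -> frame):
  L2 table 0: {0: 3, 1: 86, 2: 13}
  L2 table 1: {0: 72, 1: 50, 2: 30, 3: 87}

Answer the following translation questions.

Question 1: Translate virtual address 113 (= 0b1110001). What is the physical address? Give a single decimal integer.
Answer: 241

Derivation:
vaddr = 113 = 0b1110001
Split: l1_idx=3, l2_idx=2, offset=1
L1[3] = 1
L2[1][2] = 30
paddr = 30 * 8 + 1 = 241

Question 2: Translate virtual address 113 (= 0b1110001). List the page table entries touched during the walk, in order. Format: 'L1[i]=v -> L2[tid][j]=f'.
vaddr = 113 = 0b1110001
Split: l1_idx=3, l2_idx=2, offset=1

Answer: L1[3]=1 -> L2[1][2]=30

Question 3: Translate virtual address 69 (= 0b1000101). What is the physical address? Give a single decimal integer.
vaddr = 69 = 0b1000101
Split: l1_idx=2, l2_idx=0, offset=5
L1[2] = 0
L2[0][0] = 3
paddr = 3 * 8 + 5 = 29

Answer: 29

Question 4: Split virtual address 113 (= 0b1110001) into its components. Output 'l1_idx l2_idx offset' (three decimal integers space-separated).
vaddr = 113 = 0b1110001
  top 2 bits -> l1_idx = 3
  next 2 bits -> l2_idx = 2
  bottom 3 bits -> offset = 1

Answer: 3 2 1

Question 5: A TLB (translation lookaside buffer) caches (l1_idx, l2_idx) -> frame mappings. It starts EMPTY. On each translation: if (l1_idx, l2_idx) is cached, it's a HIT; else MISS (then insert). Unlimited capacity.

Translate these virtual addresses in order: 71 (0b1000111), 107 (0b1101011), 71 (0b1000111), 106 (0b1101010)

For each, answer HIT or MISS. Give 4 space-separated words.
Answer: MISS MISS HIT HIT

Derivation:
vaddr=71: (2,0) not in TLB -> MISS, insert
vaddr=107: (3,1) not in TLB -> MISS, insert
vaddr=71: (2,0) in TLB -> HIT
vaddr=106: (3,1) in TLB -> HIT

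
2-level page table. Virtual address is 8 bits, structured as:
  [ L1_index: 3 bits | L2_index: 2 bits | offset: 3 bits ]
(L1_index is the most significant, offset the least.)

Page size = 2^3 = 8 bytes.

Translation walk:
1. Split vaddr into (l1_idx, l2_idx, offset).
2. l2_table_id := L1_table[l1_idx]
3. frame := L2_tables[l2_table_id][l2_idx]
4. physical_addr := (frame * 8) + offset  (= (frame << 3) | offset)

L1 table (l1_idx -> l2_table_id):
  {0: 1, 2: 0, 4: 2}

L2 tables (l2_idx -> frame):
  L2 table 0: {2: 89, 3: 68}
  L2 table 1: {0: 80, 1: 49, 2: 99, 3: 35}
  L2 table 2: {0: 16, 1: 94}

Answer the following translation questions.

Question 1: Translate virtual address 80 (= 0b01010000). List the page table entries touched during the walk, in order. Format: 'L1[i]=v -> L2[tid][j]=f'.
vaddr = 80 = 0b01010000
Split: l1_idx=2, l2_idx=2, offset=0

Answer: L1[2]=0 -> L2[0][2]=89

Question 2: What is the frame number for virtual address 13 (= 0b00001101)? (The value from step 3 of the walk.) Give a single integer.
vaddr = 13: l1_idx=0, l2_idx=1
L1[0] = 1; L2[1][1] = 49

Answer: 49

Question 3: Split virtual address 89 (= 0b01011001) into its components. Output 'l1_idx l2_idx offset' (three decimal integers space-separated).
Answer: 2 3 1

Derivation:
vaddr = 89 = 0b01011001
  top 3 bits -> l1_idx = 2
  next 2 bits -> l2_idx = 3
  bottom 3 bits -> offset = 1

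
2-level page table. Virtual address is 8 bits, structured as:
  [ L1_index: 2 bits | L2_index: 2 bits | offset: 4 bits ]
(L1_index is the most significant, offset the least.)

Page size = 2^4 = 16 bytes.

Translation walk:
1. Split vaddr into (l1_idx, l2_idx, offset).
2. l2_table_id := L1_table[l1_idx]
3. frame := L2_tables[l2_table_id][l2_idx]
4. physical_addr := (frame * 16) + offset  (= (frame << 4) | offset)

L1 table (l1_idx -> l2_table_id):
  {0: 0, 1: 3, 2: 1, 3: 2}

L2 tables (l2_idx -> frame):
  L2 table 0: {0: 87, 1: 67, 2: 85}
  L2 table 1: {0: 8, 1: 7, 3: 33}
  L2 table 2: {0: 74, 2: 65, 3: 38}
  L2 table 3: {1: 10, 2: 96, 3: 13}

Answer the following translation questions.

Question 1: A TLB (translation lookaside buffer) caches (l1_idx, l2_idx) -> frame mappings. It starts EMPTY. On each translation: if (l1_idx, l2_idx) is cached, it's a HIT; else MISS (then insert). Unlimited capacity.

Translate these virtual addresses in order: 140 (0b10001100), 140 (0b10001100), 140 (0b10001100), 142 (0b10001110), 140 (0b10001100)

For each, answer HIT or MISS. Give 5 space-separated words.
Answer: MISS HIT HIT HIT HIT

Derivation:
vaddr=140: (2,0) not in TLB -> MISS, insert
vaddr=140: (2,0) in TLB -> HIT
vaddr=140: (2,0) in TLB -> HIT
vaddr=142: (2,0) in TLB -> HIT
vaddr=140: (2,0) in TLB -> HIT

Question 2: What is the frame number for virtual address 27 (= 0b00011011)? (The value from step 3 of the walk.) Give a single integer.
vaddr = 27: l1_idx=0, l2_idx=1
L1[0] = 0; L2[0][1] = 67

Answer: 67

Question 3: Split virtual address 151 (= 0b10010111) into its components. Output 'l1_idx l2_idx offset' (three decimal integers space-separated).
vaddr = 151 = 0b10010111
  top 2 bits -> l1_idx = 2
  next 2 bits -> l2_idx = 1
  bottom 4 bits -> offset = 7

Answer: 2 1 7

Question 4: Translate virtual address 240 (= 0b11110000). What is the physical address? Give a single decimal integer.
vaddr = 240 = 0b11110000
Split: l1_idx=3, l2_idx=3, offset=0
L1[3] = 2
L2[2][3] = 38
paddr = 38 * 16 + 0 = 608

Answer: 608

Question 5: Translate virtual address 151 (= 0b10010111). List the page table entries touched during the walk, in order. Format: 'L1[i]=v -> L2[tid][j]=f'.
Answer: L1[2]=1 -> L2[1][1]=7

Derivation:
vaddr = 151 = 0b10010111
Split: l1_idx=2, l2_idx=1, offset=7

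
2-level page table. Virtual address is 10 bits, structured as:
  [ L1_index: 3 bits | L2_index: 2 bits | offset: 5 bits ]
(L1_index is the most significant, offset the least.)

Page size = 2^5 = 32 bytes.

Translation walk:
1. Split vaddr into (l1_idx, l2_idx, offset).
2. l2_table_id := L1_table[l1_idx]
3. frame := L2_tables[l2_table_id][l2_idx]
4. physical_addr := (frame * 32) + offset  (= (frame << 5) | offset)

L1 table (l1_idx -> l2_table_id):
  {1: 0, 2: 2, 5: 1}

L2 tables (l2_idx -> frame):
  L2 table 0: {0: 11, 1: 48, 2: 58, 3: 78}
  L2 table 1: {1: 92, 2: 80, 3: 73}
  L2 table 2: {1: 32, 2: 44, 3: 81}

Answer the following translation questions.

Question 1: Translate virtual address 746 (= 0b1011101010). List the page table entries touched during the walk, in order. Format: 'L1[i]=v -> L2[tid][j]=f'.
Answer: L1[5]=1 -> L2[1][3]=73

Derivation:
vaddr = 746 = 0b1011101010
Split: l1_idx=5, l2_idx=3, offset=10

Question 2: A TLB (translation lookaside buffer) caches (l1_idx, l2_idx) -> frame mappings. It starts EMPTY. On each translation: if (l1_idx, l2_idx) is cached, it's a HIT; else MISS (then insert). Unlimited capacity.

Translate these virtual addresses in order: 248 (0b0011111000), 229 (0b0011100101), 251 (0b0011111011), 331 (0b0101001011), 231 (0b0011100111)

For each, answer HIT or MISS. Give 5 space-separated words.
Answer: MISS HIT HIT MISS HIT

Derivation:
vaddr=248: (1,3) not in TLB -> MISS, insert
vaddr=229: (1,3) in TLB -> HIT
vaddr=251: (1,3) in TLB -> HIT
vaddr=331: (2,2) not in TLB -> MISS, insert
vaddr=231: (1,3) in TLB -> HIT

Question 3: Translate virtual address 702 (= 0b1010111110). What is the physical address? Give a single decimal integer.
Answer: 2974

Derivation:
vaddr = 702 = 0b1010111110
Split: l1_idx=5, l2_idx=1, offset=30
L1[5] = 1
L2[1][1] = 92
paddr = 92 * 32 + 30 = 2974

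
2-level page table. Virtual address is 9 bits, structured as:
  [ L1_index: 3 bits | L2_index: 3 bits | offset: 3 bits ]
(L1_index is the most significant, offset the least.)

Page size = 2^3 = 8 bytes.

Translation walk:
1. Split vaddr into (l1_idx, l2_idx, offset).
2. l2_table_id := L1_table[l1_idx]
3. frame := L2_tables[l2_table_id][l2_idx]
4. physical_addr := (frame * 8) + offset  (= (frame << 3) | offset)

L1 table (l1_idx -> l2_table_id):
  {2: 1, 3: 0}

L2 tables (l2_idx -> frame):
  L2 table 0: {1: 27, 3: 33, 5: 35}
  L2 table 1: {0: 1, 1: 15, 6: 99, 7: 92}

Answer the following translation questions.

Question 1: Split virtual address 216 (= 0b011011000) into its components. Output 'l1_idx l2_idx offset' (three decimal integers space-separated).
Answer: 3 3 0

Derivation:
vaddr = 216 = 0b011011000
  top 3 bits -> l1_idx = 3
  next 3 bits -> l2_idx = 3
  bottom 3 bits -> offset = 0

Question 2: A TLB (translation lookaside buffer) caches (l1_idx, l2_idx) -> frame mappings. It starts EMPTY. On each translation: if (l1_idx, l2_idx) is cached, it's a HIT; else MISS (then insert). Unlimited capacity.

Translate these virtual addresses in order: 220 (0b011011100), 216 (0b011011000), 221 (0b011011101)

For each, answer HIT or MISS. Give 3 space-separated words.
vaddr=220: (3,3) not in TLB -> MISS, insert
vaddr=216: (3,3) in TLB -> HIT
vaddr=221: (3,3) in TLB -> HIT

Answer: MISS HIT HIT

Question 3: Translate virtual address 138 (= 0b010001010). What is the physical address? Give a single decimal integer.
Answer: 122

Derivation:
vaddr = 138 = 0b010001010
Split: l1_idx=2, l2_idx=1, offset=2
L1[2] = 1
L2[1][1] = 15
paddr = 15 * 8 + 2 = 122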